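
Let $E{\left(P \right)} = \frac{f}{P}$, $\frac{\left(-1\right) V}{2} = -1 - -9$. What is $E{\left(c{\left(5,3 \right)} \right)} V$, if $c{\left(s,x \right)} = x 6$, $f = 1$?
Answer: $- \frac{8}{9} \approx -0.88889$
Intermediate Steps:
$V = -16$ ($V = - 2 \left(-1 - -9\right) = - 2 \left(-1 + 9\right) = \left(-2\right) 8 = -16$)
$c{\left(s,x \right)} = 6 x$
$E{\left(P \right)} = \frac{1}{P}$ ($E{\left(P \right)} = 1 \frac{1}{P} = \frac{1}{P}$)
$E{\left(c{\left(5,3 \right)} \right)} V = \frac{1}{6 \cdot 3} \left(-16\right) = \frac{1}{18} \left(-16\right) = - \frac{8}{9}$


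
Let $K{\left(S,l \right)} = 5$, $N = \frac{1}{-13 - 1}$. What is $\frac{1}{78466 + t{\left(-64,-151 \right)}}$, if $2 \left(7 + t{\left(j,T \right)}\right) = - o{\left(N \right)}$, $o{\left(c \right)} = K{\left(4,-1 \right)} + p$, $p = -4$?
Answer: $\frac{2}{156917} \approx 1.2746 \cdot 10^{-5}$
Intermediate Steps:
$N = - \frac{1}{14}$ ($N = \frac{1}{-14} = - \frac{1}{14} \approx -0.071429$)
$o{\left(c \right)} = 1$ ($o{\left(c \right)} = 5 - 4 = 1$)
$t{\left(j,T \right)} = - \frac{15}{2}$ ($t{\left(j,T \right)} = -7 + \frac{\left(-1\right) 1}{2} = -7 + \frac{1}{2} \left(-1\right) = -7 - \frac{1}{2} = - \frac{15}{2}$)
$\frac{1}{78466 + t{\left(-64,-151 \right)}} = \frac{1}{78466 - \frac{15}{2}} = \frac{1}{\frac{156917}{2}} = \frac{2}{156917}$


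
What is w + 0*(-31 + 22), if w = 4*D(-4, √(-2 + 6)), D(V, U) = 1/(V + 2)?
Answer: -2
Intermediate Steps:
D(V, U) = 1/(2 + V)
w = -2 (w = 4/(2 - 4) = 4/(-2) = 4*(-½) = -2)
w + 0*(-31 + 22) = -2 + 0*(-31 + 22) = -2 + 0*(-9) = -2 + 0 = -2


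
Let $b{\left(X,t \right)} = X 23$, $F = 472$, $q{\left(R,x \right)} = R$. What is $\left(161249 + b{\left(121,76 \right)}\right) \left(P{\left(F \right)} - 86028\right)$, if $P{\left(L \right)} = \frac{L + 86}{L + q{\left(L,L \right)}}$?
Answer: $- \frac{832563628248}{59} \approx -1.4111 \cdot 10^{10}$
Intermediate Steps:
$b{\left(X,t \right)} = 23 X$
$P{\left(L \right)} = \frac{86 + L}{2 L}$ ($P{\left(L \right)} = \frac{L + 86}{L + L} = \frac{86 + L}{2 L}$)
$\left(161249 + b{\left(121,76 \right)}\right) \left(P{\left(F \right)} - 86028\right) = \left(161249 + 23 \cdot 121\right) \left(\frac{86 + 472}{2 \cdot 472} - 86028\right) = \left(161249 + 2783\right) \left(\frac{1}{2} \cdot \frac{1}{472} \cdot 558 - 86028\right) = 164032 \left(\frac{279}{472} - 86028\right) = 164032 \left(- \frac{40604937}{472}\right) = - \frac{832563628248}{59}$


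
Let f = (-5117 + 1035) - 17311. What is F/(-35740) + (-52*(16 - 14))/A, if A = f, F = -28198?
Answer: 303478387/382292910 ≈ 0.79384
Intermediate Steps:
f = -21393 (f = -4082 - 17311 = -21393)
A = -21393
F/(-35740) + (-52*(16 - 14))/A = -28198/(-35740) - 52*(16 - 14)/(-21393) = -28198*(-1/35740) - 52*2*(-1/21393) = 14099/17870 - 104*(-1/21393) = 14099/17870 + 104/21393 = 303478387/382292910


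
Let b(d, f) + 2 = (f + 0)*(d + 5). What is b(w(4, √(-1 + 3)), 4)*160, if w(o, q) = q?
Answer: 2880 + 640*√2 ≈ 3785.1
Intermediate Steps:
b(d, f) = -2 + f*(5 + d) (b(d, f) = -2 + (f + 0)*(d + 5) = -2 + f*(5 + d))
b(w(4, √(-1 + 3)), 4)*160 = (-2 + 5*4 + √(-1 + 3)*4)*160 = (-2 + 20 + √2*4)*160 = (-2 + 20 + 4*√2)*160 = (18 + 4*√2)*160 = 2880 + 640*√2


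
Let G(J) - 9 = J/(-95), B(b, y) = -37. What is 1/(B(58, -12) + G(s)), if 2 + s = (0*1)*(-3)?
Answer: -95/2658 ≈ -0.035741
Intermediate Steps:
s = -2 (s = -2 + (0*1)*(-3) = -2 + 0*(-3) = -2 + 0 = -2)
G(J) = 9 - J/95 (G(J) = 9 + J/(-95) = 9 + J*(-1/95) = 9 - J/95)
1/(B(58, -12) + G(s)) = 1/(-37 + (9 - 1/95*(-2))) = 1/(-37 + (9 + 2/95)) = 1/(-37 + 857/95) = 1/(-2658/95) = -95/2658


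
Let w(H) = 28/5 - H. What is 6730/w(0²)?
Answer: 16825/14 ≈ 1201.8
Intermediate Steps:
w(H) = 28/5 - H (w(H) = 28*(⅕) - H = 28/5 - H)
6730/w(0²) = 6730/(28/5 - 1*0²) = 6730/(28/5 - 1*0) = 6730/(28/5 + 0) = 6730/(28/5) = 6730*(5/28) = 16825/14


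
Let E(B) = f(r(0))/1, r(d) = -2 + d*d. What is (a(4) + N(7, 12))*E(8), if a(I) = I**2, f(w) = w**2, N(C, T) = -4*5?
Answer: -16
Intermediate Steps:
r(d) = -2 + d**2
N(C, T) = -20
E(B) = 4 (E(B) = (-2 + 0**2)**2/1 = (-2 + 0)**2*1 = (-2)**2*1 = 4*1 = 4)
(a(4) + N(7, 12))*E(8) = (4**2 - 20)*4 = (16 - 20)*4 = -4*4 = -16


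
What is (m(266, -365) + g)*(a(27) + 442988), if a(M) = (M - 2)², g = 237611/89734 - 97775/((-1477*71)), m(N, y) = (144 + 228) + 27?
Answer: 1680554792056467717/9410135378 ≈ 1.7859e+8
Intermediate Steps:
m(N, y) = 399 (m(N, y) = 372 + 27 = 399)
g = 33691294587/9410135378 (g = 237611*(1/89734) - 97775/(-104867) = 237611/89734 - 97775*(-1/104867) = 237611/89734 + 97775/104867 = 33691294587/9410135378 ≈ 3.5803)
a(M) = (-2 + M)²
(m(266, -365) + g)*(a(27) + 442988) = (399 + 33691294587/9410135378)*((-2 + 27)² + 442988) = 3788335310409*(25² + 442988)/9410135378 = 3788335310409*(625 + 442988)/9410135378 = (3788335310409/9410135378)*443613 = 1680554792056467717/9410135378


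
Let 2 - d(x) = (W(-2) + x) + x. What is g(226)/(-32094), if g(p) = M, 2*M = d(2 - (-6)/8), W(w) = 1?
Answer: 1/14264 ≈ 7.0107e-5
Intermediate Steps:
d(x) = 1 - 2*x (d(x) = 2 - ((1 + x) + x) = 2 - (1 + 2*x) = 2 + (-1 - 2*x) = 1 - 2*x)
M = -9/4 (M = (1 - 2*(2 - (-6)/8))/2 = (1 - 2*(2 - 1*(-¾)))/2 = (1 - 2*(2 + ¾))/2 = (1 - 2*11/4)/2 = (1 - 11/2)/2 = (½)*(-9/2) = -9/4 ≈ -2.2500)
g(p) = -9/4
g(226)/(-32094) = -9/4/(-32094) = -9/4*(-1/32094) = 1/14264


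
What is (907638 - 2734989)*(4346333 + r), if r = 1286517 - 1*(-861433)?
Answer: -11867334534333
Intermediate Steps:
r = 2147950 (r = 1286517 + 861433 = 2147950)
(907638 - 2734989)*(4346333 + r) = (907638 - 2734989)*(4346333 + 2147950) = -1827351*6494283 = -11867334534333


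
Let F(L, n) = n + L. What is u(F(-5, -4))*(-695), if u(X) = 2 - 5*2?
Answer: 5560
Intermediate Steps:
F(L, n) = L + n
u(X) = -8 (u(X) = 2 - 10 = -8)
u(F(-5, -4))*(-695) = -8*(-695) = 5560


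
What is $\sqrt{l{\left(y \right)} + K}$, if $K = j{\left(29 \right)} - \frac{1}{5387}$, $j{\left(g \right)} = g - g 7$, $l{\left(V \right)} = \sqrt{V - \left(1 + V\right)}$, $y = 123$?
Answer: $\frac{\sqrt{-5049445193 + 29019769 i}}{5387} \approx 0.037905 + 13.191 i$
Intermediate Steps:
$l{\left(V \right)} = i$ ($l{\left(V \right)} = \sqrt{-1} = i$)
$j{\left(g \right)} = - 6 g$ ($j{\left(g \right)} = g - 7 g = - 6 g$)
$K = - \frac{937339}{5387}$ ($K = \left(-6\right) 29 - \frac{1}{5387} = -174 - \frac{1}{5387} = - \frac{937339}{5387} \approx -174.0$)
$\sqrt{l{\left(y \right)} + K} = \sqrt{i - \frac{937339}{5387}} = \sqrt{- \frac{937339}{5387} + i}$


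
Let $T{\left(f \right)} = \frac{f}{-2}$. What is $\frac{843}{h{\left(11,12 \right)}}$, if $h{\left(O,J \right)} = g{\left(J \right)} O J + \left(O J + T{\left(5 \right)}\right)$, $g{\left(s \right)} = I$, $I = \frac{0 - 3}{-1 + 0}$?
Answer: $\frac{1686}{1051} \approx 1.6042$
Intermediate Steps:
$T{\left(f \right)} = - \frac{f}{2}$ ($T{\left(f \right)} = f \left(- \frac{1}{2}\right) = - \frac{f}{2}$)
$I = 3$ ($I = - \frac{3}{-1} = \left(-3\right) \left(-1\right) = 3$)
$g{\left(s \right)} = 3$
$h{\left(O,J \right)} = - \frac{5}{2} + 4 J O$ ($h{\left(O,J \right)} = 3 O J + \left(O J - \frac{5}{2}\right) = 3 J O + \left(J O - \frac{5}{2}\right) = 3 J O + \left(- \frac{5}{2} + J O\right) = - \frac{5}{2} + 4 J O$)
$\frac{843}{h{\left(11,12 \right)}} = \frac{843}{- \frac{5}{2} + 4 \cdot 12 \cdot 11} = \frac{843}{- \frac{5}{2} + 528} = \frac{843}{\frac{1051}{2}} = 843 \cdot \frac{2}{1051} = \frac{1686}{1051}$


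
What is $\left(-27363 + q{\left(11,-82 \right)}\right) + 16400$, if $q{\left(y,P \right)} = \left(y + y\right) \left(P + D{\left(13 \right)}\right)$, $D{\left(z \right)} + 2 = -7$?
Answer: $-12965$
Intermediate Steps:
$D{\left(z \right)} = -9$ ($D{\left(z \right)} = -2 - 7 = -9$)
$q{\left(y,P \right)} = 2 y \left(-9 + P\right)$ ($q{\left(y,P \right)} = \left(y + y\right) \left(P - 9\right) = 2 y \left(-9 + P\right)$)
$\left(-27363 + q{\left(11,-82 \right)}\right) + 16400 = \left(-27363 + 2 \cdot 11 \left(-9 - 82\right)\right) + 16400 = \left(-27363 + 2 \cdot 11 \left(-91\right)\right) + 16400 = \left(-27363 - 2002\right) + 16400 = -29365 + 16400 = -12965$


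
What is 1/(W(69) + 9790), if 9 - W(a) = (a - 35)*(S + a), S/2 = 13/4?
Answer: 1/7232 ≈ 0.00013827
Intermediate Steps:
S = 13/2 (S = 2*(13/4) = 13/2 ≈ 6.5000)
W(a) = 9 - (-35 + a)*(13/2 + a) (W(a) = 9 - (a - 35)*(13/2 + a) = 9 - (-35 + a)*(13/2 + a))
1/(W(69) + 9790) = 1/((473/2 - 1*69² + (57/2)*69) + 9790) = 1/((473/2 - 1*4761 + 3933/2) + 9790) = 1/((473/2 - 4761 + 3933/2) + 9790) = 1/(-2558 + 9790) = 1/7232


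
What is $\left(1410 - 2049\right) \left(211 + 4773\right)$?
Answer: $-3184776$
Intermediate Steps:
$\left(1410 - 2049\right) \left(211 + 4773\right) = \left(1410 - 2049\right) 4984 = \left(-639\right) 4984 = -3184776$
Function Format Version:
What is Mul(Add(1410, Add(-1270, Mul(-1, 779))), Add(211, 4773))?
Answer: -3184776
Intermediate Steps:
Mul(Add(1410, Add(-1270, Mul(-1, 779))), Add(211, 4773)) = Mul(Add(1410, Add(-1270, -779)), 4984) = Mul(Add(1410, -2049), 4984) = Mul(-639, 4984) = -3184776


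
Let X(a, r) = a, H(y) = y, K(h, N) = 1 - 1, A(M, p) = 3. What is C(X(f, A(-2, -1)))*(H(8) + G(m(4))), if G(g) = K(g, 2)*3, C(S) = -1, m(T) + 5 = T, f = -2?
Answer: -8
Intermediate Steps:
m(T) = -5 + T
K(h, N) = 0
G(g) = 0 (G(g) = 0*3 = 0)
C(X(f, A(-2, -1)))*(H(8) + G(m(4))) = -(8 + 0) = -1*8 = -8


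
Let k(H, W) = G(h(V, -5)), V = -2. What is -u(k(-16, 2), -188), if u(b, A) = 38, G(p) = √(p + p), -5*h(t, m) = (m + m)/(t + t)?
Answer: -38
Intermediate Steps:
h(t, m) = -m/(5*t) (h(t, m) = -(m + m)/(5*(t + t)) = -2*m/(5*(2*t)) = -2*m*1/(2*t)/5 = -m/(5*t))
G(p) = √2*√p (G(p) = √(2*p) = √2*√p)
k(H, W) = I (k(H, W) = √2*√(-⅕*(-5)/(-2)) = √2*√(-⅕*(-5)*(-½)) = √2*√(-½) = √2*(I*√2/2) = I)
-u(k(-16, 2), -188) = -1*38 = -38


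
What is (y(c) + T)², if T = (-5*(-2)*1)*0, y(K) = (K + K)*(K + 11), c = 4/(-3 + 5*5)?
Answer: 242064/14641 ≈ 16.533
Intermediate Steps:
c = 2/11 (c = 4/(-3 + 25) = 4/22 = 4*(1/22) = 2/11 ≈ 0.18182)
y(K) = 2*K*(11 + K) (y(K) = (2*K)*(11 + K) = 2*K*(11 + K))
T = 0 (T = (10*1)*0 = 10*0 = 0)
(y(c) + T)² = (2*(2/11)*(11 + 2/11) + 0)² = (2*(2/11)*(123/11) + 0)² = (492/121 + 0)² = (492/121)² = 242064/14641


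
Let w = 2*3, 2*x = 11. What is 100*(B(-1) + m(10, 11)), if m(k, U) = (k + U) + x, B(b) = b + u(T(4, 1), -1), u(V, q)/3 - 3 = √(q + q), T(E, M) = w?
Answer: 3450 + 300*I*√2 ≈ 3450.0 + 424.26*I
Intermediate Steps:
x = 11/2 (x = (½)*11 = 11/2 ≈ 5.5000)
w = 6
T(E, M) = 6
u(V, q) = 9 + 3*√2*√q (u(V, q) = 9 + 3*√(q + q) = 9 + 3*√(2*q) = 9 + 3*(√2*√q) = 9 + 3*√2*√q)
B(b) = 9 + b + 3*I*√2 (B(b) = b + (9 + 3*√2*√(-1)) = b + (9 + 3*√2*I) = b + (9 + 3*I*√2) = 9 + b + 3*I*√2)
m(k, U) = 11/2 + U + k (m(k, U) = (k + U) + 11/2 = (U + k) + 11/2 = 11/2 + U + k)
100*(B(-1) + m(10, 11)) = 100*((9 - 1 + 3*I*√2) + (11/2 + 11 + 10)) = 100*((8 + 3*I*√2) + 53/2) = 100*(69/2 + 3*I*√2) = 3450 + 300*I*√2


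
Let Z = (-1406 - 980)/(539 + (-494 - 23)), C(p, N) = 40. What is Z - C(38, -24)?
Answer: -1633/11 ≈ -148.45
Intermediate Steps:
Z = -1193/11 (Z = -2386/(539 - 517) = -2386/22 = -2386*1/22 = -1193/11 ≈ -108.45)
Z - C(38, -24) = -1193/11 - 1*40 = -1193/11 - 40 = -1633/11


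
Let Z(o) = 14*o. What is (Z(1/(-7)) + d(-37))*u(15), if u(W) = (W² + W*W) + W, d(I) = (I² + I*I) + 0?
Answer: 1272240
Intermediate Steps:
d(I) = 2*I² (d(I) = (I² + I²) + 0 = 2*I² + 0 = 2*I²)
u(W) = W + 2*W² (u(W) = (W² + W²) + W = 2*W² + W = W + 2*W²)
(Z(1/(-7)) + d(-37))*u(15) = (14/(-7) + 2*(-37)²)*(15*(1 + 2*15)) = (14*(-⅐) + 2*1369)*(15*(1 + 30)) = (-2 + 2738)*(15*31) = 2736*465 = 1272240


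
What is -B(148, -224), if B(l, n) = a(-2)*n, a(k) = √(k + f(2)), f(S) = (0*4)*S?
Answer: 224*I*√2 ≈ 316.78*I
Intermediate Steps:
f(S) = 0 (f(S) = 0*S = 0)
a(k) = √k (a(k) = √(k + 0) = √k)
B(l, n) = I*n*√2 (B(l, n) = √(-2)*n = (I*√2)*n = I*n*√2)
-B(148, -224) = -I*(-224)*√2 = -(-224)*I*√2 = 224*I*√2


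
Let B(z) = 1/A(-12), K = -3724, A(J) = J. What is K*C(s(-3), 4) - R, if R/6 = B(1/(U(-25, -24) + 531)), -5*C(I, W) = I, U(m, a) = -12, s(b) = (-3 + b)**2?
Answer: 268133/10 ≈ 26813.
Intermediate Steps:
C(I, W) = -I/5
B(z) = -1/12 (B(z) = 1/(-12) = -1/12)
R = -1/2 (R = 6*(-1/12) = -1/2 ≈ -0.50000)
K*C(s(-3), 4) - R = -(-3724)*(-3 - 3)**2/5 - 1*(-1/2) = -(-3724)*(-6)**2/5 + 1/2 = -(-3724)*36/5 + 1/2 = -3724*(-36/5) + 1/2 = 134064/5 + 1/2 = 268133/10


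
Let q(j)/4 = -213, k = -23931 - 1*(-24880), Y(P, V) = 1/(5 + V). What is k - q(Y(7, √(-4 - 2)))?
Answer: 1801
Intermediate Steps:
k = 949 (k = -23931 + 24880 = 949)
q(j) = -852 (q(j) = 4*(-213) = -852)
k - q(Y(7, √(-4 - 2))) = 949 - 1*(-852) = 949 + 852 = 1801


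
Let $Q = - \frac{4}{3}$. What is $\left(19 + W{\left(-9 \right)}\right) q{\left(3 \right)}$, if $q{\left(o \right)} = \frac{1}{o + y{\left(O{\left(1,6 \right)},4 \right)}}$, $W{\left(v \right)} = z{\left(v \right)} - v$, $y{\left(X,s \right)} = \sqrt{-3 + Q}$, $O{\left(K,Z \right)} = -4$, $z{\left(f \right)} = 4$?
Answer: $\frac{36}{5} - \frac{4 i \sqrt{39}}{5} \approx 7.2 - 4.996 i$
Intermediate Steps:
$Q = - \frac{4}{3}$ ($Q = \left(-4\right) \frac{1}{3} = - \frac{4}{3} \approx -1.3333$)
$y{\left(X,s \right)} = \frac{i \sqrt{39}}{3}$ ($y{\left(X,s \right)} = \sqrt{-3 - \frac{4}{3}} = \sqrt{- \frac{13}{3}} = \frac{i \sqrt{39}}{3}$)
$W{\left(v \right)} = 4 - v$
$q{\left(o \right)} = \frac{1}{o + \frac{i \sqrt{39}}{3}}$
$\left(19 + W{\left(-9 \right)}\right) q{\left(3 \right)} = \left(19 + \left(4 - -9\right)\right) \frac{3}{3 \cdot 3 + i \sqrt{39}} = \left(19 + \left(4 + 9\right)\right) \frac{3}{9 + i \sqrt{39}} = \left(19 + 13\right) \frac{3}{9 + i \sqrt{39}} = 32 \frac{3}{9 + i \sqrt{39}} = \frac{96}{9 + i \sqrt{39}}$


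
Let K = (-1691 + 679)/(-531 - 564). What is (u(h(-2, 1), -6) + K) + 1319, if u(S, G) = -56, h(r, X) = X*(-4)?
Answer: 1383997/1095 ≈ 1263.9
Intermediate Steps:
h(r, X) = -4*X
K = 1012/1095 (K = -1012/(-1095) = -1012*(-1/1095) = 1012/1095 ≈ 0.92420)
(u(h(-2, 1), -6) + K) + 1319 = (-56 + 1012/1095) + 1319 = -60308/1095 + 1319 = 1383997/1095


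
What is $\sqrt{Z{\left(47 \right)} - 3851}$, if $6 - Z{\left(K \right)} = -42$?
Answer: $i \sqrt{3803} \approx 61.668 i$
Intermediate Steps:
$Z{\left(K \right)} = 48$ ($Z{\left(K \right)} = 6 - -42 = 6 + 42 = 48$)
$\sqrt{Z{\left(47 \right)} - 3851} = \sqrt{48 - 3851} = \sqrt{-3803} = i \sqrt{3803}$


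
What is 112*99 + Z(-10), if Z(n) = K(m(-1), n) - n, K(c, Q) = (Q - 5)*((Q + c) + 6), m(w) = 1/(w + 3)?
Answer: 22301/2 ≈ 11151.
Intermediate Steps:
m(w) = 1/(3 + w)
K(c, Q) = (-5 + Q)*(6 + Q + c)
Z(n) = -65/2 + n² + n/2 (Z(n) = (-30 + n + n² - 5/(3 - 1) + n/(3 - 1)) - n = (-30 + n + n² - 5/2 + n/2) - n = (-65/2 + n² + 3*n/2) - n = -65/2 + n² + n/2)
112*99 + Z(-10) = 112*99 + (-65/2 + (-10)² + (½)*(-10)) = 11088 + (-65/2 + 100 - 5) = 11088 + 125/2 = 22301/2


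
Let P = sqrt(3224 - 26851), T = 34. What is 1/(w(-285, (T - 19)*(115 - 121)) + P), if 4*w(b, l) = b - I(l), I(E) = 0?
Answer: -1140/459257 - 16*I*sqrt(23627)/459257 ≈ -0.0024823 - 0.0053551*I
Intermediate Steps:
P = I*sqrt(23627) (P = sqrt(-23627) = I*sqrt(23627) ≈ 153.71*I)
w(b, l) = b/4 (w(b, l) = (b - 1*0)/4 = (b + 0)/4 = b/4)
1/(w(-285, (T - 19)*(115 - 121)) + P) = 1/((1/4)*(-285) + I*sqrt(23627)) = 1/(-285/4 + I*sqrt(23627))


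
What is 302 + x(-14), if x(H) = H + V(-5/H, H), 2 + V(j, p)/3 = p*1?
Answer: 240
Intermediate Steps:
V(j, p) = -6 + 3*p (V(j, p) = -6 + 3*(p*1) = -6 + 3*p)
x(H) = -6 + 4*H (x(H) = H + (-6 + 3*H) = -6 + 4*H)
302 + x(-14) = 302 + (-6 + 4*(-14)) = 302 + (-6 - 56) = 302 - 62 = 240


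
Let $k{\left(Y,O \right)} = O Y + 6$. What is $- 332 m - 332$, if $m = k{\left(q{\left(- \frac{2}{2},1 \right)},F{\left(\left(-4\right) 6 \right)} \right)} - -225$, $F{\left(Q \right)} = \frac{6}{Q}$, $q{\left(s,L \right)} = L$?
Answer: $-76941$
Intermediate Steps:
$k{\left(Y,O \right)} = 6 + O Y$
$m = \frac{923}{4}$ ($m = \left(6 + \frac{6}{\left(-4\right) 6} \cdot 1\right) - -225 = \left(6 + \frac{6}{-24} \cdot 1\right) + 225 = \left(6 + 6 \left(- \frac{1}{24}\right) 1\right) + 225 = \left(6 - \frac{1}{4}\right) + 225 = \frac{23}{4} + 225 = \frac{923}{4} \approx 230.75$)
$- 332 m - 332 = \left(-332\right) \frac{923}{4} - 332 = -76609 - 332 = -76941$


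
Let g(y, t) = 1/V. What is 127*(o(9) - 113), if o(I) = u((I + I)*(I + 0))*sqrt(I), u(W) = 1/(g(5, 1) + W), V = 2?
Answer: -4663313/325 ≈ -14349.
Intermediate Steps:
g(y, t) = 1/2
u(W) = 1/(1/2 + W)
o(I) = 2*sqrt(I)/(1 + 4*I**2) (o(I) = (2/(1 + 2*((I + I)*(I + 0))))*sqrt(I) = (2/(1 + 2*((2*I)*I)))*sqrt(I) = (2/(1 + 2*(2*I**2)))*sqrt(I) = (2/(1 + 4*I**2))*sqrt(I) = 2*sqrt(I)/(1 + 4*I**2))
127*(o(9) - 113) = 127*(2*sqrt(9)/(1 + 4*9**2) - 113) = 127*(2*3/(1 + 4*81) - 113) = 127*(2*3/(1 + 324) - 113) = 127*(2*3/325 - 113) = 127*(2*3*(1/325) - 113) = 127*(6/325 - 113) = 127*(-36719/325) = -4663313/325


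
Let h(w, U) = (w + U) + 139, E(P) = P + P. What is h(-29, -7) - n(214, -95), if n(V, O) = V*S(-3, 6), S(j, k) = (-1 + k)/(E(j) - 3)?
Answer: 1997/9 ≈ 221.89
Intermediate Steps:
E(P) = 2*P
S(j, k) = (-1 + k)/(-3 + 2*j) (S(j, k) = (-1 + k)/(2*j - 3) = (-1 + k)/(-3 + 2*j))
h(w, U) = 139 + U + w (h(w, U) = (U + w) + 139 = 139 + U + w)
n(V, O) = -5*V/9 (n(V, O) = V*((-1 + 6)/(-3 + 2*(-3))) = V*(5/(-3 - 6)) = V*(5/(-9)) = V*(-1/9*5) = V*(-5/9) = -5*V/9)
h(-29, -7) - n(214, -95) = (139 - 7 - 29) - (-5)*214/9 = 103 - 1*(-1070/9) = 103 + 1070/9 = 1997/9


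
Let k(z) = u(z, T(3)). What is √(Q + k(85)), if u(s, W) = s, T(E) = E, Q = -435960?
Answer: 5*I*√17435 ≈ 660.21*I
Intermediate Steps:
k(z) = z
√(Q + k(85)) = √(-435960 + 85) = √(-435875) = 5*I*√17435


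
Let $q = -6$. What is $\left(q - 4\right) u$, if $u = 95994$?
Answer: $-959940$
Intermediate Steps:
$\left(q - 4\right) u = \left(-6 - 4\right) 95994 = \left(-10\right) 95994 = -959940$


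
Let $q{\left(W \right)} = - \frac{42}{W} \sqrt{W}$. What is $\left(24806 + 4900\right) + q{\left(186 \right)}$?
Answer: $29706 - \frac{7 \sqrt{186}}{31} \approx 29703.0$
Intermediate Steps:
$q{\left(W \right)} = - \frac{42}{\sqrt{W}}$
$\left(24806 + 4900\right) + q{\left(186 \right)} = \left(24806 + 4900\right) - \frac{42}{\sqrt{186}} = 29706 - 42 \frac{\sqrt{186}}{186} = 29706 - \frac{7 \sqrt{186}}{31}$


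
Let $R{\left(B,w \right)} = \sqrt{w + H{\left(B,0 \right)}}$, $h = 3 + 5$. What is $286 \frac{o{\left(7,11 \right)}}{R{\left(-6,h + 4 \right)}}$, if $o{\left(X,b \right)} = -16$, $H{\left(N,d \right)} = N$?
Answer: $- \frac{2288 \sqrt{6}}{3} \approx -1868.1$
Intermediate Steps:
$h = 8$
$R{\left(B,w \right)} = \sqrt{B + w}$ ($R{\left(B,w \right)} = \sqrt{w + B} = \sqrt{B + w}$)
$286 \frac{o{\left(7,11 \right)}}{R{\left(-6,h + 4 \right)}} = 286 \left(- \frac{16}{\sqrt{-6 + \left(8 + 4\right)}}\right) = 286 \left(- \frac{16}{\sqrt{-6 + 12}}\right) = 286 \left(- \frac{16}{\sqrt{6}}\right) = 286 \left(- 16 \frac{\sqrt{6}}{6}\right) = 286 \left(- \frac{8 \sqrt{6}}{3}\right) = - \frac{2288 \sqrt{6}}{3}$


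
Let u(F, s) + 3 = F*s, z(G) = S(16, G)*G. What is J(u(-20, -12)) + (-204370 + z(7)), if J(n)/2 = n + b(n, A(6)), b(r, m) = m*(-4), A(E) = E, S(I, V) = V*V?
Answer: -203601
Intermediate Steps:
S(I, V) = V²
z(G) = G³ (z(G) = G²*G = G³)
b(r, m) = -4*m
u(F, s) = -3 + F*s
J(n) = -48 + 2*n (J(n) = 2*(n - 4*6) = 2*(n - 24) = 2*(-24 + n) = -48 + 2*n)
J(u(-20, -12)) + (-204370 + z(7)) = (-48 + 2*(-3 - 20*(-12))) + (-204370 + 7³) = (-48 + 2*(-3 + 240)) + (-204370 + 343) = (-48 + 2*237) - 204027 = (-48 + 474) - 204027 = 426 - 204027 = -203601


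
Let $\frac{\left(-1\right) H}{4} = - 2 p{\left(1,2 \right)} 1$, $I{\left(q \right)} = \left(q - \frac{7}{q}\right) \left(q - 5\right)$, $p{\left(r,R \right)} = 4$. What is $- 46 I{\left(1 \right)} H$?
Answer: $-35328$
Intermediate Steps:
$I{\left(q \right)} = \left(-5 + q\right) \left(q - \frac{7}{q}\right)$ ($I{\left(q \right)} = \left(q - \frac{7}{q}\right) \left(-5 + q\right) = \left(-5 + q\right) \left(q - \frac{7}{q}\right)$)
$H = 32$ ($H = - 4 \left(-2\right) 4 \cdot 1 = - 4 \left(\left(-8\right) 1\right) = \left(-4\right) \left(-8\right) = 32$)
$- 46 I{\left(1 \right)} H = - 46 \left(-7 + 1^{2} - 5 + \frac{35}{1}\right) 32 = - 46 \left(-7 + 1 - 5 + 35 \cdot 1\right) 32 = - 46 \left(-7 + 1 - 5 + 35\right) 32 = \left(-46\right) 24 \cdot 32 = \left(-1104\right) 32 = -35328$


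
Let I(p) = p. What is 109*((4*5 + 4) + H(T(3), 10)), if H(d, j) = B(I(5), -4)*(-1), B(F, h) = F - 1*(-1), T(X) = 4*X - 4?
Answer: 1962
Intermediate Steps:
T(X) = -4 + 4*X
B(F, h) = 1 + F (B(F, h) = F + 1 = 1 + F)
H(d, j) = -6 (H(d, j) = (1 + 5)*(-1) = 6*(-1) = -6)
109*((4*5 + 4) + H(T(3), 10)) = 109*((4*5 + 4) - 6) = 109*((20 + 4) - 6) = 109*(24 - 6) = 109*18 = 1962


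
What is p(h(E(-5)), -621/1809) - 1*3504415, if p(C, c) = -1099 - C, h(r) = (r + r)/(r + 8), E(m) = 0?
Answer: -3505514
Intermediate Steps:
h(r) = 2*r/(8 + r) (h(r) = (2*r)/(8 + r) = 2*r/(8 + r))
p(h(E(-5)), -621/1809) - 1*3504415 = (-1099 - 2*0/(8 + 0)) - 1*3504415 = (-1099 - 2*0/8) - 3504415 = (-1099 - 1*0) - 3504415 = (-1099 + 0) - 3504415 = -1099 - 3504415 = -3505514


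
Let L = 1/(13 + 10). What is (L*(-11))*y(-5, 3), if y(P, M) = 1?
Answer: -11/23 ≈ -0.47826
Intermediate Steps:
L = 1/23 ≈ 0.043478
(L*(-11))*y(-5, 3) = ((1/23)*(-11))*1 = -11/23*1 = -11/23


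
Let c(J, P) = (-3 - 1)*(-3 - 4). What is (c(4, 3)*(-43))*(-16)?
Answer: 19264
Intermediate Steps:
c(J, P) = 28 (c(J, P) = -4*(-7) = 28)
(c(4, 3)*(-43))*(-16) = (28*(-43))*(-16) = -1204*(-16) = 19264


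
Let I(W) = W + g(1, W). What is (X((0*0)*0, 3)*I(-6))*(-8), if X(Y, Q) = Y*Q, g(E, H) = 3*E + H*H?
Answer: 0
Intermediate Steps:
g(E, H) = H² + 3*E (g(E, H) = 3*E + H² = H² + 3*E)
X(Y, Q) = Q*Y
I(W) = 3 + W + W² (I(W) = W + (W² + 3*1) = W + (W² + 3) = W + (3 + W²) = 3 + W + W²)
(X((0*0)*0, 3)*I(-6))*(-8) = ((3*((0*0)*0))*(3 - 6 + (-6)²))*(-8) = ((3*(0*0))*(3 - 6 + 36))*(-8) = ((3*0)*33)*(-8) = (0*33)*(-8) = 0*(-8) = 0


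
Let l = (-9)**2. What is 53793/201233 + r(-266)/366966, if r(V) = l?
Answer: 2195166879/8205074342 ≈ 0.26754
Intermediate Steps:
l = 81
r(V) = 81
53793/201233 + r(-266)/366966 = 53793/201233 + 81/366966 = 53793*(1/201233) + 81*(1/366966) = 53793/201233 + 9/40774 = 2195166879/8205074342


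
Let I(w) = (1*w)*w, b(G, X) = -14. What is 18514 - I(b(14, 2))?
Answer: 18318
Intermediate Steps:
I(w) = w² (I(w) = w*w = w²)
18514 - I(b(14, 2)) = 18514 - 1*(-14)² = 18514 - 1*196 = 18514 - 196 = 18318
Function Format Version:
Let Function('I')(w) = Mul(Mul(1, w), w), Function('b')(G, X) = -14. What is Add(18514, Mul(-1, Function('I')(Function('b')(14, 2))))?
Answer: 18318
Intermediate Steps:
Function('I')(w) = Pow(w, 2) (Function('I')(w) = Mul(w, w) = Pow(w, 2))
Add(18514, Mul(-1, Function('I')(Function('b')(14, 2)))) = Add(18514, Mul(-1, Pow(-14, 2))) = Add(18514, Mul(-1, 196)) = Add(18514, -196) = 18318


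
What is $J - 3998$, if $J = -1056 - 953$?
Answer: $-6007$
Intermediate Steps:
$J = -2009$
$J - 3998 = -2009 - 3998 = -6007$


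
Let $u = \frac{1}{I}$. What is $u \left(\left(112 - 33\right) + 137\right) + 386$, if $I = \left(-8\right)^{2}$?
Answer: $\frac{3115}{8} \approx 389.38$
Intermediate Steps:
$I = 64$
$u = \frac{1}{64} \approx 0.015625$
$u \left(\left(112 - 33\right) + 137\right) + 386 = \frac{\left(112 - 33\right) + 137}{64} + 386 = \frac{79 + 137}{64} + 386 = \frac{1}{64} \cdot 216 + 386 = \frac{27}{8} + 386 = \frac{3115}{8}$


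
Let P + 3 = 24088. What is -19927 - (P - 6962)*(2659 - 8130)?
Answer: 93660006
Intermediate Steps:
P = 24085 (P = -3 + 24088 = 24085)
-19927 - (P - 6962)*(2659 - 8130) = -19927 - (24085 - 6962)*(2659 - 8130) = -19927 - 17123*(-5471) = -19927 - 1*(-93679933) = -19927 + 93679933 = 93660006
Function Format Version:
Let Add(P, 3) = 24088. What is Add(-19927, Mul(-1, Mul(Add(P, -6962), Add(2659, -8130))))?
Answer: 93660006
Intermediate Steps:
P = 24085 (P = Add(-3, 24088) = 24085)
Add(-19927, Mul(-1, Mul(Add(P, -6962), Add(2659, -8130)))) = Add(-19927, Mul(-1, Mul(Add(24085, -6962), Add(2659, -8130)))) = Add(-19927, Mul(-1, Mul(17123, -5471))) = Add(-19927, Mul(-1, -93679933)) = Add(-19927, 93679933) = 93660006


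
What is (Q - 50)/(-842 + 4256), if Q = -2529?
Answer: -2579/3414 ≈ -0.75542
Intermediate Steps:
(Q - 50)/(-842 + 4256) = (-2529 - 50)/(-842 + 4256) = -2579/3414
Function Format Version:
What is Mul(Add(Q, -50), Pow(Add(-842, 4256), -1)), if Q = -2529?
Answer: Rational(-2579, 3414) ≈ -0.75542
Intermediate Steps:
Mul(Add(Q, -50), Pow(Add(-842, 4256), -1)) = Mul(Add(-2529, -50), Pow(Add(-842, 4256), -1)) = Mul(-2579, Pow(3414, -1)) = Mul(-2579, Rational(1, 3414)) = Rational(-2579, 3414)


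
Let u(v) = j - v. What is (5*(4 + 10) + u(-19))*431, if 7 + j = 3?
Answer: 36635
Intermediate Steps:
j = -4 (j = -7 + 3 = -4)
u(v) = -4 - v
(5*(4 + 10) + u(-19))*431 = (5*(4 + 10) + (-4 - 1*(-19)))*431 = (5*14 + (-4 + 19))*431 = (70 + 15)*431 = 85*431 = 36635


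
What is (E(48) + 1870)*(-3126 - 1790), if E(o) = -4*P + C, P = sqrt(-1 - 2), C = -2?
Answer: -9183088 + 19664*I*sqrt(3) ≈ -9.1831e+6 + 34059.0*I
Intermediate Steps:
P = I*sqrt(3) (P = sqrt(-3) = I*sqrt(3) ≈ 1.732*I)
E(o) = -2 - 4*I*sqrt(3) (E(o) = -4*I*sqrt(3) - 2 = -2 - 4*I*sqrt(3))
(E(48) + 1870)*(-3126 - 1790) = ((-2 - 4*I*sqrt(3)) + 1870)*(-3126 - 1790) = (1868 - 4*I*sqrt(3))*(-4916) = -9183088 + 19664*I*sqrt(3)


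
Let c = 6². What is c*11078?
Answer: 398808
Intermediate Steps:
c = 36
c*11078 = 36*11078 = 398808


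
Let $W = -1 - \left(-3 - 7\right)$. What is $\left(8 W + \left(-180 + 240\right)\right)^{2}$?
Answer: $17424$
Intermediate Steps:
$W = 9$ ($W = -1 - \left(-3 - 7\right) = -1 - -10 = -1 + 10 = 9$)
$\left(8 W + \left(-180 + 240\right)\right)^{2} = \left(8 \cdot 9 + \left(-180 + 240\right)\right)^{2} = \left(72 + 60\right)^{2} = 132^{2} = 17424$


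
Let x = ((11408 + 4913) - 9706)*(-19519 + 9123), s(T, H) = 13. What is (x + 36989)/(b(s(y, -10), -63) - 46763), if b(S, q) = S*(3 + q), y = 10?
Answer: 68732551/47543 ≈ 1445.7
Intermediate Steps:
x = -68769540 (x = (16321 - 9706)*(-10396) = 6615*(-10396) = -68769540)
(x + 36989)/(b(s(y, -10), -63) - 46763) = (-68769540 + 36989)/(13*(3 - 63) - 46763) = -68732551/(13*(-60) - 46763) = -68732551/(-780 - 46763) = -68732551/(-47543) = -68732551*(-1/47543) = 68732551/47543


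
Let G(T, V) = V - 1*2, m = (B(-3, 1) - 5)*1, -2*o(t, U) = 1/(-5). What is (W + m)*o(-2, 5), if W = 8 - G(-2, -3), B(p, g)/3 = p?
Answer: -⅒ ≈ -0.10000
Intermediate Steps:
o(t, U) = ⅒ (o(t, U) = -½/(-5) = -½*(-⅕) = ⅒)
B(p, g) = 3*p
m = -14 (m = (3*(-3) - 5)*1 = (-9 - 5)*1 = -14*1 = -14)
G(T, V) = -2 + V (G(T, V) = V - 2 = -2 + V)
W = 13 (W = 8 - (-2 - 3) = 8 - 1*(-5) = 8 + 5 = 13)
(W + m)*o(-2, 5) = (13 - 14)*(⅒) = -1*⅒ = -⅒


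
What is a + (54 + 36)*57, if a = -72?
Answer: 5058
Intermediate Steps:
a + (54 + 36)*57 = -72 + (54 + 36)*57 = -72 + 90*57 = -72 + 5130 = 5058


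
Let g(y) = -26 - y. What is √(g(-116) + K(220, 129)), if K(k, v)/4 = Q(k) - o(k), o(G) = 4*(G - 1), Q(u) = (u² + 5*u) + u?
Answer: √195466 ≈ 442.12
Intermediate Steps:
Q(u) = u² + 6*u
o(G) = -4 + 4*G (o(G) = 4*(-1 + G) = -4 + 4*G)
K(k, v) = 16 - 16*k + 4*k*(6 + k) (K(k, v) = 4*(k*(6 + k) - (-4 + 4*k)) = 4*(k*(6 + k) + (4 - 4*k)) = 4*(4 - 4*k + k*(6 + k)) = 16 - 16*k + 4*k*(6 + k))
√(g(-116) + K(220, 129)) = √((-26 - 1*(-116)) + (16 + 4*220² + 8*220)) = √((-26 + 116) + (16 + 4*48400 + 1760)) = √(90 + (16 + 193600 + 1760)) = √(90 + 195376) = √195466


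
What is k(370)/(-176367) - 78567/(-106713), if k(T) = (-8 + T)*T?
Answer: -16167153/697061173 ≈ -0.023193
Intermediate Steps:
k(T) = T*(-8 + T)
k(370)/(-176367) - 78567/(-106713) = (370*(-8 + 370))/(-176367) - 78567/(-106713) = (370*362)*(-1/176367) - 78567*(-1/106713) = 133940*(-1/176367) + 26189/35571 = -133940/176367 + 26189/35571 = -16167153/697061173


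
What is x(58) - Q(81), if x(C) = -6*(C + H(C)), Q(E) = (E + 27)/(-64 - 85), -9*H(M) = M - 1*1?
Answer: -46082/149 ≈ -309.28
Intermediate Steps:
H(M) = 1/9 - M/9 (H(M) = -(M - 1*1)/9 = -(M - 1)/9 = -(-1 + M)/9 = 1/9 - M/9)
Q(E) = -27/149 - E/149 (Q(E) = (27 + E)/(-149) = (27 + E)*(-1/149) = -27/149 - E/149)
x(C) = -2/3 - 16*C/3 (x(C) = -6*(C + (1/9 - C/9)) = -6*(1/9 + 8*C/9) = -2/3 - 16*C/3)
x(58) - Q(81) = (-2/3 - 16/3*58) - (-27/149 - 1/149*81) = (-2/3 - 928/3) - (-27/149 - 81/149) = -310 - 1*(-108/149) = -310 + 108/149 = -46082/149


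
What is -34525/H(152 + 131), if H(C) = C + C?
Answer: -34525/566 ≈ -60.998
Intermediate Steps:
H(C) = 2*C
-34525/H(152 + 131) = -34525*1/(2*(152 + 131)) = -34525/(2*283) = -34525/566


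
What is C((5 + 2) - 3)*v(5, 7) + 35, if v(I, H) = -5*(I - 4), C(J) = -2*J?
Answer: 75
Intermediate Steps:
v(I, H) = 20 - 5*I (v(I, H) = -5*(-4 + I) = 20 - 5*I)
C((5 + 2) - 3)*v(5, 7) + 35 = (-2*((5 + 2) - 3))*(20 - 5*5) + 35 = (-2*(7 - 3))*(20 - 25) + 35 = -2*4*(-5) + 35 = -8*(-5) + 35 = 40 + 35 = 75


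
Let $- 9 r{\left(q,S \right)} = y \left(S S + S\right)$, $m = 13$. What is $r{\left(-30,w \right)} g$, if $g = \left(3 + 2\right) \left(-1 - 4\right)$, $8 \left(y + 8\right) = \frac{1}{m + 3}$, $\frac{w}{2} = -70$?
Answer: $- \frac{41474125}{96} \approx -4.3202 \cdot 10^{5}$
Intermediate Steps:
$w = -140$ ($w = 2 \left(-70\right) = -140$)
$y = - \frac{1023}{128}$ ($y = -8 + \frac{1}{8 \left(13 + 3\right)} = -8 + \frac{1}{8 \cdot 16} = -8 + \frac{1}{8} \cdot \frac{1}{16} = -8 + \frac{1}{128} = - \frac{1023}{128} \approx -7.9922$)
$r{\left(q,S \right)} = \frac{341 S}{384} + \frac{341 S^{2}}{384}$ ($r{\left(q,S \right)} = - \frac{\left(- \frac{1023}{128}\right) \left(S S + S\right)}{9} = - \frac{\left(- \frac{1023}{128}\right) \left(S^{2} + S\right)}{9} = - \frac{\left(- \frac{1023}{128}\right) \left(S + S^{2}\right)}{9} = - \frac{- \frac{1023 S}{128} - \frac{1023 S^{2}}{128}}{9} = \frac{341 S}{384} + \frac{341 S^{2}}{384}$)
$g = -25$ ($g = 5 \left(-5\right) = -25$)
$r{\left(-30,w \right)} g = \frac{341}{384} \left(-140\right) \left(1 - 140\right) \left(-25\right) = \frac{341}{384} \left(-140\right) \left(-139\right) \left(-25\right) = \frac{1658965}{96} \left(-25\right) = - \frac{41474125}{96}$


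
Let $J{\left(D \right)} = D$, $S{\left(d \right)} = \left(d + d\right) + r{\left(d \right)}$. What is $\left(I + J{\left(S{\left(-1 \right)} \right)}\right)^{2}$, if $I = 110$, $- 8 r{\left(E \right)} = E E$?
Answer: $\frac{744769}{64} \approx 11637.0$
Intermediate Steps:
$r{\left(E \right)} = - \frac{E^{2}}{8}$ ($r{\left(E \right)} = - \frac{E E}{8} = - \frac{E^{2}}{8}$)
$S{\left(d \right)} = 2 d - \frac{d^{2}}{8}$ ($S{\left(d \right)} = \left(d + d\right) - \frac{d^{2}}{8} = 2 d - \frac{d^{2}}{8}$)
$\left(I + J{\left(S{\left(-1 \right)} \right)}\right)^{2} = \left(110 + \frac{1}{8} \left(-1\right) \left(16 - -1\right)\right)^{2} = \left(110 + \frac{1}{8} \left(-1\right) \left(16 + 1\right)\right)^{2} = \left(110 + \frac{1}{8} \left(-1\right) 17\right)^{2} = \left(110 - \frac{17}{8}\right)^{2} = \left(\frac{863}{8}\right)^{2} = \frac{744769}{64}$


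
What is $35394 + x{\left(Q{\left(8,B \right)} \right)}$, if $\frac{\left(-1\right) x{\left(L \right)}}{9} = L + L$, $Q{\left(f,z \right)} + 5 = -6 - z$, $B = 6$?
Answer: $35700$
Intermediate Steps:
$Q{\left(f,z \right)} = -11 - z$ ($Q{\left(f,z \right)} = -5 - \left(6 + z\right) = -11 - z$)
$x{\left(L \right)} = - 18 L$ ($x{\left(L \right)} = - 9 \left(L + L\right) = - 9 \cdot 2 L = - 18 L$)
$35394 + x{\left(Q{\left(8,B \right)} \right)} = 35394 - 18 \left(-11 - 6\right) = 35394 - -306 = 35394 + 306 = 35700$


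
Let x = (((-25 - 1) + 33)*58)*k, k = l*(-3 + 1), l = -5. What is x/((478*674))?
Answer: 1015/80543 ≈ 0.012602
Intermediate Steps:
k = 10 (k = -5*(-3 + 1) = -5*(-2) = 10)
x = 4060 (x = (((-25 - 1) + 33)*58)*10 = ((-26 + 33)*58)*10 = (7*58)*10 = 406*10 = 4060)
x/((478*674)) = 4060/((478*674)) = 4060/322172 = 4060*(1/322172) = 1015/80543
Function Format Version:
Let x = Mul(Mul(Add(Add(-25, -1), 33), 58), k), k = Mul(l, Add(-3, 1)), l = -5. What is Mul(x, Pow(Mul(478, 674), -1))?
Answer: Rational(1015, 80543) ≈ 0.012602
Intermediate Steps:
k = 10 (k = Mul(-5, Add(-3, 1)) = Mul(-5, -2) = 10)
x = 4060 (x = Mul(Mul(Add(Add(-25, -1), 33), 58), 10) = Mul(Mul(Add(-26, 33), 58), 10) = Mul(Mul(7, 58), 10) = Mul(406, 10) = 4060)
Mul(x, Pow(Mul(478, 674), -1)) = Mul(4060, Pow(Mul(478, 674), -1)) = Mul(4060, Pow(322172, -1)) = Mul(4060, Rational(1, 322172)) = Rational(1015, 80543)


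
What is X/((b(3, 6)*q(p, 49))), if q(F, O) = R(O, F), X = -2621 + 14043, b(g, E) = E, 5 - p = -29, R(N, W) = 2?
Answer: 5711/6 ≈ 951.83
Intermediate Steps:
p = 34 (p = 5 - 1*(-29) = 5 + 29 = 34)
X = 11422
q(F, O) = 2
X/((b(3, 6)*q(p, 49))) = 11422/((6*2)) = 11422/12 = 11422*(1/12) = 5711/6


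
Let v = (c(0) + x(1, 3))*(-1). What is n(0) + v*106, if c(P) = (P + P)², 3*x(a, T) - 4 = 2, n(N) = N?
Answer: -212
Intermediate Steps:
x(a, T) = 2 (x(a, T) = 4/3 + (⅓)*2 = 4/3 + ⅔ = 2)
c(P) = 4*P² (c(P) = (2*P)² = 4*P²)
v = -2 (v = (4*0² + 2)*(-1) = (4*0 + 2)*(-1) = (0 + 2)*(-1) = 2*(-1) = -2)
n(0) + v*106 = 0 - 2*106 = 0 - 212 = -212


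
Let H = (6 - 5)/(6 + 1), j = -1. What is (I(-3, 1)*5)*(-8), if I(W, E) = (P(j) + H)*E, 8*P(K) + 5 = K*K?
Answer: 100/7 ≈ 14.286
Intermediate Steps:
H = ⅐ (H = 1/7 = 1*(⅐) = ⅐ ≈ 0.14286)
P(K) = -5/8 + K²/8 (P(K) = -5/8 + (K*K)/8 = -5/8 + K²/8)
I(W, E) = -5*E/14 (I(W, E) = ((-5/8 + (⅛)*(-1)²) + ⅐)*E = ((-5/8 + (⅛)*1) + ⅐)*E = ((-5/8 + ⅛) + ⅐)*E = (-½ + ⅐)*E = -5*E/14)
(I(-3, 1)*5)*(-8) = (-5/14*1*5)*(-8) = -5/14*5*(-8) = -25/14*(-8) = 100/7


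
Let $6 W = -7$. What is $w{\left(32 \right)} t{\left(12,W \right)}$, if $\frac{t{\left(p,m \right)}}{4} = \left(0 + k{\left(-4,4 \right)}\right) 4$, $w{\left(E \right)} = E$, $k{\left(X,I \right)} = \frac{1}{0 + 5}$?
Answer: $\frac{512}{5} \approx 102.4$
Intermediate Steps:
$k{\left(X,I \right)} = \frac{1}{5}$
$W = - \frac{7}{6}$ ($W = \frac{1}{6} \left(-7\right) = - \frac{7}{6} \approx -1.1667$)
$t{\left(p,m \right)} = \frac{16}{5}$ ($t{\left(p,m \right)} = 4 \left(0 + \frac{1}{5}\right) 4 = 4 \cdot \frac{1}{5} \cdot 4 = 4 \cdot \frac{4}{5} = \frac{16}{5}$)
$w{\left(32 \right)} t{\left(12,W \right)} = 32 \cdot \frac{16}{5} = \frac{512}{5}$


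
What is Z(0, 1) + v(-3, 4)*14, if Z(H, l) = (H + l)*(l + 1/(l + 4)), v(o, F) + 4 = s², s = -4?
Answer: 846/5 ≈ 169.20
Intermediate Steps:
v(o, F) = 12 (v(o, F) = -4 + (-4)² = -4 + 16 = 12)
Z(H, l) = (H + l)*(l + 1/(4 + l))
Z(0, 1) + v(-3, 4)*14 = (0 + 1 + 1³ + 4*1² + 0*1² + 4*0*1)/(4 + 1) + 12*14 = (0 + 1 + 1 + 4*1 + 0*1 + 0)/5 + 168 = (0 + 1 + 1 + 4 + 0 + 0)/5 + 168 = (⅕)*6 + 168 = 6/5 + 168 = 846/5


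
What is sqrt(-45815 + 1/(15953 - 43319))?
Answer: I*sqrt(34310759881506)/27366 ≈ 214.04*I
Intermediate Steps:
sqrt(-45815 + 1/(15953 - 43319)) = sqrt(-45815 + 1/(-27366)) = sqrt(-45815 - 1/27366) = sqrt(-1253773291/27366) = I*sqrt(34310759881506)/27366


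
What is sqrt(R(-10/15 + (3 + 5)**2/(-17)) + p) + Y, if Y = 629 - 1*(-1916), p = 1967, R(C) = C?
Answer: 2545 + sqrt(5104641)/51 ≈ 2589.3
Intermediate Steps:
Y = 2545 (Y = 629 + 1916 = 2545)
sqrt(R(-10/15 + (3 + 5)**2/(-17)) + p) + Y = sqrt((-10/15 + (3 + 5)**2/(-17)) + 1967) + 2545 = sqrt((-10*1/15 + 8**2*(-1/17)) + 1967) + 2545 = sqrt((-2/3 + 64*(-1/17)) + 1967) + 2545 = sqrt((-2/3 - 64/17) + 1967) + 2545 = sqrt(-226/51 + 1967) + 2545 = sqrt(100091/51) + 2545 = sqrt(5104641)/51 + 2545 = 2545 + sqrt(5104641)/51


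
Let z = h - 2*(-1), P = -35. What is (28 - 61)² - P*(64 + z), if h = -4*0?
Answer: 3399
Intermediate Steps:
h = 0
z = 2 (z = 0 - 2*(-1) = 0 + 2 = 2)
(28 - 61)² - P*(64 + z) = (28 - 61)² - (-35)*(64 + 2) = (-33)² - (-35)*66 = 1089 - 1*(-2310) = 1089 + 2310 = 3399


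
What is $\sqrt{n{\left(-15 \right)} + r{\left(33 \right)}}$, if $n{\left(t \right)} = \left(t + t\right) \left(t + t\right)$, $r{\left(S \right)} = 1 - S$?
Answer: $2 \sqrt{217} \approx 29.462$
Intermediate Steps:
$n{\left(t \right)} = 4 t^{2}$ ($n{\left(t \right)} = 2 t 2 t = 4 t^{2}$)
$\sqrt{n{\left(-15 \right)} + r{\left(33 \right)}} = \sqrt{4 \left(-15\right)^{2} + \left(1 - 33\right)} = \sqrt{4 \cdot 225 + \left(1 - 33\right)} = \sqrt{900 - 32} = \sqrt{868} = 2 \sqrt{217}$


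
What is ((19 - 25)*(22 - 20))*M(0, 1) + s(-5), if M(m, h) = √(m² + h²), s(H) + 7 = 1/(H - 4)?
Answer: -172/9 ≈ -19.111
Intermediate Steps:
s(H) = -7 + 1/(-4 + H) (s(H) = -7 + 1/(H - 4) = -7 + 1/(-4 + H))
M(m, h) = √(h² + m²)
((19 - 25)*(22 - 20))*M(0, 1) + s(-5) = ((19 - 25)*(22 - 20))*√(1² + 0²) + (29 - 7*(-5))/(-4 - 5) = (-6*2)*√(1 + 0) + (29 + 35)/(-9) = -12*√1 - ⅑*64 = -12*1 - 64/9 = -12 - 64/9 = -172/9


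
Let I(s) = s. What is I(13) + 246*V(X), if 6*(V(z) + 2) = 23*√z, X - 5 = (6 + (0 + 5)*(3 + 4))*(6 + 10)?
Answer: -479 + 943*√661 ≈ 23765.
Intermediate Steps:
X = 661 (X = 5 + (6 + (0 + 5)*(3 + 4))*(6 + 10) = 5 + (6 + 5*7)*16 = 5 + (6 + 35)*16 = 5 + 41*16 = 5 + 656 = 661)
V(z) = -2 + 23*√z/6 (V(z) = -2 + (23*√z)/6 = -2 + 23*√z/6)
I(13) + 246*V(X) = 13 + 246*(-2 + 23*√661/6) = 13 + (-492 + 943*√661) = -479 + 943*√661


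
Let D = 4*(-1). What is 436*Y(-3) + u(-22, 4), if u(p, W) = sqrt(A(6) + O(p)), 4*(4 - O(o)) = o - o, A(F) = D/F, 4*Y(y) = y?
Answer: -327 + sqrt(30)/3 ≈ -325.17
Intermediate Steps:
Y(y) = y/4
D = -4
A(F) = -4/F
O(o) = 4 (O(o) = 4 - (o - o)/4 = 4 - 1/4*0 = 4 + 0 = 4)
u(p, W) = sqrt(30)/3 (u(p, W) = sqrt(-4/6 + 4) = sqrt(-4*1/6 + 4) = sqrt(-2/3 + 4) = sqrt(10/3) = sqrt(30)/3)
436*Y(-3) + u(-22, 4) = 436*((1/4)*(-3)) + sqrt(30)/3 = 436*(-3/4) + sqrt(30)/3 = -327 + sqrt(30)/3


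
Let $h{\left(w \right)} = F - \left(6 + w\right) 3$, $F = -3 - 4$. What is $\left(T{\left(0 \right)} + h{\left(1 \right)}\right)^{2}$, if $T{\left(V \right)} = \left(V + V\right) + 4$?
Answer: $576$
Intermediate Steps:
$F = -7$
$T{\left(V \right)} = 4 + 2 V$ ($T{\left(V \right)} = 2 V + 4 = 4 + 2 V$)
$h{\left(w \right)} = -25 - 3 w$ ($h{\left(w \right)} = -7 - \left(6 + w\right) 3 = -7 - \left(18 + 3 w\right) = -25 - 3 w$)
$\left(T{\left(0 \right)} + h{\left(1 \right)}\right)^{2} = \left(\left(4 + 2 \cdot 0\right) - 28\right)^{2} = \left(\left(4 + 0\right) - 28\right)^{2} = \left(4 - 28\right)^{2} = \left(-24\right)^{2} = 576$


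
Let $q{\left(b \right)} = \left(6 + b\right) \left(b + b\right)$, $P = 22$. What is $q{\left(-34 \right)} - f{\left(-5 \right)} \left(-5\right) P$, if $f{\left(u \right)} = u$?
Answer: $1354$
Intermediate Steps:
$q{\left(b \right)} = 2 b \left(6 + b\right)$ ($q{\left(b \right)} = \left(6 + b\right) 2 b = 2 b \left(6 + b\right)$)
$q{\left(-34 \right)} - f{\left(-5 \right)} \left(-5\right) P = 2 \left(-34\right) \left(6 - 34\right) - \left(-5\right) \left(-5\right) 22 = 2 \left(-34\right) \left(-28\right) - 25 \cdot 22 = 1904 - 550 = 1354$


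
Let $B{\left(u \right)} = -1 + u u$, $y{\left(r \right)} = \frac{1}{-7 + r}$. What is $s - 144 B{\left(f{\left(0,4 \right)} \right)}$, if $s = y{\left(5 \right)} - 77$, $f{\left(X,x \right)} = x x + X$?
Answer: $- \frac{73595}{2} \approx -36798.0$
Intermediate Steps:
$f{\left(X,x \right)} = X + x^{2}$ ($f{\left(X,x \right)} = x^{2} + X = X + x^{2}$)
$B{\left(u \right)} = -1 + u^{2}$
$s = - \frac{155}{2}$ ($s = \frac{1}{-7 + 5} - 77 = \frac{1}{-2} - 77 = - \frac{1}{2} - 77 = - \frac{155}{2} \approx -77.5$)
$s - 144 B{\left(f{\left(0,4 \right)} \right)} = - \frac{155}{2} - 144 \left(-1 + \left(0 + 4^{2}\right)^{2}\right) = - \frac{155}{2} - 144 \left(-1 + \left(0 + 16\right)^{2}\right) = - \frac{155}{2} - 144 \left(-1 + 16^{2}\right) = - \frac{155}{2} - 144 \left(-1 + 256\right) = - \frac{155}{2} - 36720 = - \frac{73595}{2}$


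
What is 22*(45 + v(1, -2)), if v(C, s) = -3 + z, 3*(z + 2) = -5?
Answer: 2530/3 ≈ 843.33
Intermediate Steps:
z = -11/3 (z = -2 + (⅓)*(-5) = -2 - 5/3 = -11/3 ≈ -3.6667)
v(C, s) = -20/3 (v(C, s) = -3 - 11/3 = -20/3)
22*(45 + v(1, -2)) = 22*(45 - 20/3) = 22*(115/3) = 2530/3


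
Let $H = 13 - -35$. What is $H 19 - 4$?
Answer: $908$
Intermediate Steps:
$H = 48$ ($H = 13 + 35 = 48$)
$H 19 - 4 = 48 \cdot 19 - 4 = 912 - 4 = 908$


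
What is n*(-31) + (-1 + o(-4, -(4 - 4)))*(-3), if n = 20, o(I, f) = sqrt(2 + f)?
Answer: -617 - 3*sqrt(2) ≈ -621.24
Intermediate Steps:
n*(-31) + (-1 + o(-4, -(4 - 4)))*(-3) = 20*(-31) + (-1 + sqrt(2 - (4 - 4)))*(-3) = -620 + (-1 + sqrt(2 - 1*0))*(-3) = -620 + (-1 + sqrt(2 + 0))*(-3) = -620 + (-1 + sqrt(2))*(-3) = -620 + (3 - 3*sqrt(2)) = -617 - 3*sqrt(2)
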